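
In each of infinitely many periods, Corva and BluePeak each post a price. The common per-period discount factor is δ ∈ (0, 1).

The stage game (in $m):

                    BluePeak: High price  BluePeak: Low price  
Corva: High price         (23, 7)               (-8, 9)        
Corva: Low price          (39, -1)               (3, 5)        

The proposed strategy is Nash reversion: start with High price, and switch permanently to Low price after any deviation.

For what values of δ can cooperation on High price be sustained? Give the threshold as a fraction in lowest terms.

Corva's threshold: (39−23)/(39−3) = 4/9.
BluePeak's threshold: (9−7)/(9−5) = 1/2.
4/9 < 1/2, so BluePeak binds and δ* = 1/2.

1/2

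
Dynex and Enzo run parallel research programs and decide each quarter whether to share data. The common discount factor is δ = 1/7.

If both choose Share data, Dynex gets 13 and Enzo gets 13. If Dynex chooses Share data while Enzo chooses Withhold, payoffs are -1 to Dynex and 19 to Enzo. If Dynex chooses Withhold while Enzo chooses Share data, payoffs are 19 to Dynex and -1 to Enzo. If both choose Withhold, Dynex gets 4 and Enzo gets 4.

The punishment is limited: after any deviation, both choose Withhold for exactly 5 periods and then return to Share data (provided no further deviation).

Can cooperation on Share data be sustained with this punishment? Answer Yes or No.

A one-shot deviation gives 19 now, then 4 for 5 periods, then back to 13.
Gain from deviating: (19−13) today; loss: (13−4) in each of the next 5 periods.
No-deviation condition: (13−4)(δ+…+δ^5) ≥ 19−13, i.e. δ+…+δ^5 ≥ 2/3.
At δ = 1/7: δ+…+δ^5 = 0.1667 < 0.6667.
So cooperation is not sustainable.

No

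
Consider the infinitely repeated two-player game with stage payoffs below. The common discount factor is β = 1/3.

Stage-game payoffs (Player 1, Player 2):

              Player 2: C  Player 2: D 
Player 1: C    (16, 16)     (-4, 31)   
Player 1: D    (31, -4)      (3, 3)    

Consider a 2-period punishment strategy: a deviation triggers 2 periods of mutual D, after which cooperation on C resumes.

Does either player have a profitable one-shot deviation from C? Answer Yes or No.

A one-shot deviation gives 31 now, then 3 for 2 periods, then back to 16.
Gain from deviating: (31−16) today; loss: (16−3) in each of the next 2 periods.
No-deviation condition: (16−3)(β+…+β^2) ≥ 31−16, i.e. β+…+β^2 ≥ 15/13.
At β = 1/3: β+…+β^2 = 0.4444 < 1.1538.
So cooperation is not sustainable.

Yes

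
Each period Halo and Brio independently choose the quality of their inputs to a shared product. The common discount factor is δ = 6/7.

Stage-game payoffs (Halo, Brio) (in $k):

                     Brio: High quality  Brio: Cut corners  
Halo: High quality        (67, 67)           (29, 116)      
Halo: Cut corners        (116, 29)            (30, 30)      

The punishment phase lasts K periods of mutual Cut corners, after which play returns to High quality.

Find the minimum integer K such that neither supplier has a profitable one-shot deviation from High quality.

Need Σ_{k=1}^{K} δ^k ≥ (116−67)/(67−30) = 1.3243 at δ = 6/7.
At K = 1 the sum is 0.8571 < 1.3243; at K = 2 it is 1.5918 ≥ 1.3243.
So the minimum punishment length is K = 2.

2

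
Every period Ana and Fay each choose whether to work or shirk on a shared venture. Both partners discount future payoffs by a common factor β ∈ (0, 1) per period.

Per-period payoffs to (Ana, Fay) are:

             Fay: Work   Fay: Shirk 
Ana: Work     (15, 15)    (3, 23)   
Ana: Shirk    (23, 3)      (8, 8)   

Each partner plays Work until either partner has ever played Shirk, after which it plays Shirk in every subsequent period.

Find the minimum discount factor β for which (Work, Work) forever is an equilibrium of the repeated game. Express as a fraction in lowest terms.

Cooperation forever yields 15 each period: 15/(1−β).
Deviating yields 23 once, then 8 forever: 23 + 8β/(1−β).
No profitable deviation requires 15/(1−β) ≥ 23 + 8β/(1−β).
Multiplying by (1−β): 15 ≥ 23(1−β) + 8β = 23 − 15β.
So 15β ≥ 8, i.e. β ≥ 8/15.

8/15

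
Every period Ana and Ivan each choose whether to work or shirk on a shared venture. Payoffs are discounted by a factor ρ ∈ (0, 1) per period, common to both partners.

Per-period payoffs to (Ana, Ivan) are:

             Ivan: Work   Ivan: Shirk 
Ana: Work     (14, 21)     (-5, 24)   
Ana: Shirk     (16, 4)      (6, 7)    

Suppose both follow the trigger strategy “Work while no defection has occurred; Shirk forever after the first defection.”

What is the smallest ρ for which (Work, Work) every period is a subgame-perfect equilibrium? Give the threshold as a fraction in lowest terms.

1/5

Ana: cooperation gives 14 each period; deviation gives 16 once then 6 forever.
  14/(1−ρ) ≥ 16 + 6ρ/(1−ρ) ⇒ ρ ≥ 2/10 = 1/5.
Ivan: cooperation gives 21 each period; deviation gives 24 once then 7 forever.
  ρ ≥ 3/17.
Both must hold, so the binding constraint is Ana's: ρ ≥ 1/5.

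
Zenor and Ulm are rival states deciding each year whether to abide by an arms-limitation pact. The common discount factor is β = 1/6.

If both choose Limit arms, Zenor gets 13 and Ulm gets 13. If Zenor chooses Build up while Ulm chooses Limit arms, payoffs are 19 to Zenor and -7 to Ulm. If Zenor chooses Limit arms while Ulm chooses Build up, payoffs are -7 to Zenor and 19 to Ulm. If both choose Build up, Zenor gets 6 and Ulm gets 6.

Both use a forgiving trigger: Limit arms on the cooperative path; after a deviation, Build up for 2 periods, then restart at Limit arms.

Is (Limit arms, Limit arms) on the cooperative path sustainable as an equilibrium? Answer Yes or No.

Comparing payoff streams over the 3 periods until play realigns: cooperate → 13(1+β+…+β^2); deviate → 19 + 6(β+…+β^2).
Cooperation is sustained iff (13−6)(β+…+β^2) ≥ 19−13.
β+…+β^2 = 1/6·(1−(1/6)^2)/(1−1/6) = 0.1944, and (19−13)/(13−6) = 0.8571.
0.1944 < 0.8571, so cooperation is not sustainable.

No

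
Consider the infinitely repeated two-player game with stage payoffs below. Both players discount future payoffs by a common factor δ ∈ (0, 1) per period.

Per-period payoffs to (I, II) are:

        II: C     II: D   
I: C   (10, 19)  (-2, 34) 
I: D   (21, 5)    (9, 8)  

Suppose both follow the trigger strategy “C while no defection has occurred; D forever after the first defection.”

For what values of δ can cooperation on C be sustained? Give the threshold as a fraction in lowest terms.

11/12

I: cooperation gives 10 each period; deviation gives 21 once then 9 forever.
  10/(1−δ) ≥ 21 + 9δ/(1−δ) ⇒ δ ≥ 11/12.
II: cooperation gives 19 each period; deviation gives 34 once then 8 forever.
  δ ≥ 15/26.
Both must hold, so the binding constraint is I's: δ ≥ 11/12.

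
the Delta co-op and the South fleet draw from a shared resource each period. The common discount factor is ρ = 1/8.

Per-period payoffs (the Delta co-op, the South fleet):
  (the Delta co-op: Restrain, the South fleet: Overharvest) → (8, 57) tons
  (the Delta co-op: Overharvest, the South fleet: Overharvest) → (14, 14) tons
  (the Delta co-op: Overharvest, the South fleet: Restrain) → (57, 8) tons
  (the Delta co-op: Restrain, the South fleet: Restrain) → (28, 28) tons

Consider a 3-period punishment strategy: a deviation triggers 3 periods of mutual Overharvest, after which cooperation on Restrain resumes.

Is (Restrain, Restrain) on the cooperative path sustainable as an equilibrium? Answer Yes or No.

IC: ρ+…+ρ^3 ≥ (57−28)/(28−14) = 29/14.
At ρ = 1/8: partial sum = 0.1426 < 2.0714. Cooperation not sustainable.

No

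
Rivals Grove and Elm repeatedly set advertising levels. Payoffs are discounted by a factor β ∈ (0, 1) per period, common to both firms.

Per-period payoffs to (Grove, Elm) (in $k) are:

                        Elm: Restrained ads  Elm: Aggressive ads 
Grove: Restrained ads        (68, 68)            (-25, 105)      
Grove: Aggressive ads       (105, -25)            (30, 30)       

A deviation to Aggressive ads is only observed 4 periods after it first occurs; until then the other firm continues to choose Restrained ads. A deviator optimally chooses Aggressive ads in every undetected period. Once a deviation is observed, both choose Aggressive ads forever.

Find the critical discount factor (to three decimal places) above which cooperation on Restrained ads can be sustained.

0.838

A deviator earns 105 for 4 periods, then 30 forever; cooperating earns 68 forever. Multiplying the IC by (1−β):
68 ≥ 105(1−β^4) + 30β^4, so 75·β^4 ≥ 37 and β^4 ≥ 37/75.
β ≥ (37/75)^(1/4) ≈ 0.838.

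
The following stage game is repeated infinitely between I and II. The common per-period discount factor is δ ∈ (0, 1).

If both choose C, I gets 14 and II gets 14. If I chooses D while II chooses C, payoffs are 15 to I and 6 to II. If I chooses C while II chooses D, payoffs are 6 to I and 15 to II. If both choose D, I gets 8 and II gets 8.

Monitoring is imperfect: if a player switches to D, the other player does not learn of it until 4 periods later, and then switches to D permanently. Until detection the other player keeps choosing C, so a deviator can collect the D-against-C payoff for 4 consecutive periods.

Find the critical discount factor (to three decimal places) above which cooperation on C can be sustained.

0.615

A deviator earns 15 for 4 periods, then 8 forever; cooperating earns 14 forever. Multiplying the IC by (1−δ):
14 ≥ 15(1−δ^4) + 8δ^4, so 7·δ^4 ≥ 1 and δ^4 ≥ 1/7.
δ ≥ (1/7)^(1/4) ≈ 0.615.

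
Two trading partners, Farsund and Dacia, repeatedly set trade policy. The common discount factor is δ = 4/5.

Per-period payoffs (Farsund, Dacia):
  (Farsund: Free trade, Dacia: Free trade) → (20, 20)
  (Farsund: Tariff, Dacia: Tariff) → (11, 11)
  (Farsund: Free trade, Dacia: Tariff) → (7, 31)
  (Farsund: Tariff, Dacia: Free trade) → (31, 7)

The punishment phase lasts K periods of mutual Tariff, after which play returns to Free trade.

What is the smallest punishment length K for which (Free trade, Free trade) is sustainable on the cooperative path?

2

No profitable deviation requires (20−11)(δ+…+δ^K) ≥ 31−20, i.e. δ+…+δ^K ≥ 11/9 ≈ 1.2222.
With δ = 4/5, the partial sums are K=1: 0.8000, K=2: 1.4400.
K = 2 is the first length at which the sum reaches 1.2222.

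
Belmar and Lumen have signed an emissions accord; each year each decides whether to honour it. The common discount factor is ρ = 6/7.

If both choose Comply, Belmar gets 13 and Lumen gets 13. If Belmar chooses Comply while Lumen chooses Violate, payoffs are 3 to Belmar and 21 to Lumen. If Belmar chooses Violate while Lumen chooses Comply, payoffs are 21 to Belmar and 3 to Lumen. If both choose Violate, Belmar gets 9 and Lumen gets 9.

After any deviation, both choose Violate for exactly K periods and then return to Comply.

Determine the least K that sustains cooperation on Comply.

Need Σ_{k=1}^{K} ρ^k ≥ (21−13)/(13−9) = 2.0000 at ρ = 6/7.
At K = 2 the sum is 1.5918 < 2.0000; at K = 3 it is 2.2216 ≥ 2.0000.
So the minimum punishment length is K = 3.

3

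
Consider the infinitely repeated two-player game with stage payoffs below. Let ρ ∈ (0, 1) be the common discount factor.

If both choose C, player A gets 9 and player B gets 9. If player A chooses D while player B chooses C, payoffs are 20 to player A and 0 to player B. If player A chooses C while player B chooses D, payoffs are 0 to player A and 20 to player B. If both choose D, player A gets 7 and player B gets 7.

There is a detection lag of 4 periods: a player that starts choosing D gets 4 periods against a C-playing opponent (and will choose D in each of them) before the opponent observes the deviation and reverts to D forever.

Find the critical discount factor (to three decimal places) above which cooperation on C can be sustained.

0.959

Deviating for the 4 undetected periods gains 20−9 = 11 per period over cooperation, then loses 9−7 = 2 per period forever once punishment starts.
Gain: 11(1 + ρ + … + ρ^3); loss: 2·ρ^4/(1−ρ).
No profitable deviation ⇔ 11(1−ρ^4) ≤ 2·ρ^4, i.e. ρ^4 ≥ 11/(11+2) = 11/13.
Hence ρ ≥ (11/13)^(1/4) ≈ 0.959.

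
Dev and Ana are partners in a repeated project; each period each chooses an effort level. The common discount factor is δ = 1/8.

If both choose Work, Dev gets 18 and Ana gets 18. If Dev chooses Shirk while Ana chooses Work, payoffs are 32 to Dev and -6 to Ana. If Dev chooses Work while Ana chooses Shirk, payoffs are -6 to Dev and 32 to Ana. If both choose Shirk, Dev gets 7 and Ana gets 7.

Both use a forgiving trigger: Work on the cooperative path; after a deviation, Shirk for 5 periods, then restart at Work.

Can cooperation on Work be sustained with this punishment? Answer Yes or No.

No

A one-shot deviation gives 32 now, then 7 for 5 periods, then back to 18.
Gain from deviating: (32−18) today; loss: (18−7) in each of the next 5 periods.
No-deviation condition: (18−7)(δ+…+δ^5) ≥ 32−18, i.e. δ+…+δ^5 ≥ 14/11.
At δ = 1/8: δ+…+δ^5 = 0.1429 < 1.2727.
So cooperation is not sustainable.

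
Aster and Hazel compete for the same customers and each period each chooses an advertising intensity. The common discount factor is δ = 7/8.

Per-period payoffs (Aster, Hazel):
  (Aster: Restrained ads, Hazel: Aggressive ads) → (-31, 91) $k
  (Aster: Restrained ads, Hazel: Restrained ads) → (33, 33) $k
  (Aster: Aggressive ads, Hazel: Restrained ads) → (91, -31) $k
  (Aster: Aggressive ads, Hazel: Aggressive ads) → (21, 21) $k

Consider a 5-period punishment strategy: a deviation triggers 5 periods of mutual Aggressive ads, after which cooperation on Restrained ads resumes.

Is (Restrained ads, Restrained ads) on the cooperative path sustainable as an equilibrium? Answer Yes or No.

No

Comparing payoff streams over the 6 periods until play realigns: cooperate → 33(1+δ+…+δ^5); deviate → 91 + 21(δ+…+δ^5).
Cooperation is sustained iff (33−21)(δ+…+δ^5) ≥ 91−33.
δ+…+δ^5 = 7/8·(1−(7/8)^5)/(1−7/8) = 3.4096, and (91−33)/(33−21) = 4.8333.
3.4096 < 4.8333, so cooperation is not sustainable.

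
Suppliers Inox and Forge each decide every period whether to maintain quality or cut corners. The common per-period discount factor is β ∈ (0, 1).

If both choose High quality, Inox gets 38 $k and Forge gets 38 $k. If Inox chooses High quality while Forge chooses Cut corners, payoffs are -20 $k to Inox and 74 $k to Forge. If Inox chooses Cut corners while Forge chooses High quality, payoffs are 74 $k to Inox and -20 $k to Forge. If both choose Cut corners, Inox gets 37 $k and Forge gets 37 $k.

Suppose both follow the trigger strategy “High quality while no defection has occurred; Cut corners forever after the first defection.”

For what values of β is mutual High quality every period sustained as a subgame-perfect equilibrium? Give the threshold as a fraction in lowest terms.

Cooperation forever yields 38 each period: 38/(1−β).
Deviating yields 74 once, then 37 forever: 74 + 37β/(1−β).
No profitable deviation requires 38/(1−β) ≥ 74 + 37β/(1−β).
Multiplying by (1−β): 38 ≥ 74(1−β) + 37β = 74 − 37β.
So 37β ≥ 36, i.e. β ≥ 36/37.

36/37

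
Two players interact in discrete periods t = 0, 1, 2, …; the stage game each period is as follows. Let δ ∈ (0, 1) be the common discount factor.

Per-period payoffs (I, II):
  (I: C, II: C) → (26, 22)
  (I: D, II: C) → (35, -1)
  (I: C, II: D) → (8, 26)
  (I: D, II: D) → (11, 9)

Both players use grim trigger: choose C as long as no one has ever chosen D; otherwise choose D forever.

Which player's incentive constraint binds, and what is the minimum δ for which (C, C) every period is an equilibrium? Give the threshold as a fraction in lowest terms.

I; δ ≥ 3/8

I's threshold: (35−26)/(35−11) = 3/8.
II's threshold: (26−22)/(26−9) = 4/17.
3/8 > 4/17, so I binds and δ* = 3/8.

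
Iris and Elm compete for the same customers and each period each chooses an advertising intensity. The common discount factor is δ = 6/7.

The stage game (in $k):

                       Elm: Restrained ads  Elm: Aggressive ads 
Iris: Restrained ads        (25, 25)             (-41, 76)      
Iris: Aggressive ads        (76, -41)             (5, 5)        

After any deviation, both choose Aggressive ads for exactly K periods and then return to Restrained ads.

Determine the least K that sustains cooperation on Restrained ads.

No profitable deviation requires (25−5)(δ+…+δ^K) ≥ 76−25, i.e. δ+…+δ^K ≥ 51/20 ≈ 2.5500.
With δ = 6/7, the partial sums are K=1: 0.8571, K=2: 1.5918, K=3: 2.2216, K=4: 2.7613.
K = 4 is the first length at which the sum reaches 2.5500.

4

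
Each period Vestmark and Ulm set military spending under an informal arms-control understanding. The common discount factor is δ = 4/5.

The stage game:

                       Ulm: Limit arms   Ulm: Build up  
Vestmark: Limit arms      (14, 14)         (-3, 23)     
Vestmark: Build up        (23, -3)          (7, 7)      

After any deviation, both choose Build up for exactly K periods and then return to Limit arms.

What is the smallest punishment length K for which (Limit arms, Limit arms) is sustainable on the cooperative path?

2

No profitable deviation requires (14−7)(δ+…+δ^K) ≥ 23−14, i.e. δ+…+δ^K ≥ 9/7 ≈ 1.2857.
With δ = 4/5, the partial sums are K=1: 0.8000, K=2: 1.4400.
K = 2 is the first length at which the sum reaches 1.2857.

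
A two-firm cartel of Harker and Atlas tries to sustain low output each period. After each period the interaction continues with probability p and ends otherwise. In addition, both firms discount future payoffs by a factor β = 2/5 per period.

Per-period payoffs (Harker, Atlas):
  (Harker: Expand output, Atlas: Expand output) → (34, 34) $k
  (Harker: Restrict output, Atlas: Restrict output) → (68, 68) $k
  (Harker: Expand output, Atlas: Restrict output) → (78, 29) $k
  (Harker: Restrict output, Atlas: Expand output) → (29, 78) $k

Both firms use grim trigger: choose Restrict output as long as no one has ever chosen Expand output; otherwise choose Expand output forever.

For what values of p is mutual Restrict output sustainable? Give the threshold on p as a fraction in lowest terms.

25/44

With continuation probability p and discount β, the effective per-period discount factor is βp.
Grim-trigger IC: βp ≥ (78−68)/(78−34) = 5/22.
So p ≥ (5/22)/(2/5) = 25/44.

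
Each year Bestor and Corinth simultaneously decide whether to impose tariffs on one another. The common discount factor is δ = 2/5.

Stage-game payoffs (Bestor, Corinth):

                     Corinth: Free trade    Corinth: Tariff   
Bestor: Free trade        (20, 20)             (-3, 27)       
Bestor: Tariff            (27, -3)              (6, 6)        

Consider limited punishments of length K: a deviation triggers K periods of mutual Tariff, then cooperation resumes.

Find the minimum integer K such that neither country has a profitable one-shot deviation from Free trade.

IC: δ(1−δ^K)/(1−δ) ≥ (27−20)/(20−6) = 1/2.
With δ = 2/5: need 1 − δ^K ≥ 1/2·(1−2/5)/(2/5), i.e. δ^K ≤ 0.2500.
Since (2/5)^1 = 0.4000 and (2/5)^2 = 0.1600, the smallest such K is 2.

2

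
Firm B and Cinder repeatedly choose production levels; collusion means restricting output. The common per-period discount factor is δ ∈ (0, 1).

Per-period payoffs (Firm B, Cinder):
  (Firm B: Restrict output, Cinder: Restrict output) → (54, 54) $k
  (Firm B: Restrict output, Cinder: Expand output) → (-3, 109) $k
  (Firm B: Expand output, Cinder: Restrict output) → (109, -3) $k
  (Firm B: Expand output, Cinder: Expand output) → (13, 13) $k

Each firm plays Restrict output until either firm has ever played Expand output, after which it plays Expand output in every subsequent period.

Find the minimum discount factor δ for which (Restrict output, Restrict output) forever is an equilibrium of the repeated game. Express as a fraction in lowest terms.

55/96

Under grim trigger the critical discount factor is (T−C)/(T−P) with T = 109, C = 54, P = 13.
δ* = (109−54)/(109−13) = 55/96.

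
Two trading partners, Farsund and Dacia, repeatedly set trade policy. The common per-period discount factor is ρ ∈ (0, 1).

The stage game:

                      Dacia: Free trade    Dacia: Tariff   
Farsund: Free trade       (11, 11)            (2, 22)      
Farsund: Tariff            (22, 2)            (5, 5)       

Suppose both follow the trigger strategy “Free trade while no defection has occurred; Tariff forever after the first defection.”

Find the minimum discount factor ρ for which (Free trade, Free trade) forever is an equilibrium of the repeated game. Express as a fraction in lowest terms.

11/17

One-period gain from deviating is 22 − 11 = 11. The loss is 11 − 5 = 6 in every subsequent period, with present value 6·ρ/(1−ρ).
Deviation is unprofitable when 6·ρ/(1−ρ) ≥ 11, i.e. ρ/(1−ρ) ≥ 11/6.
Equivalently ρ ≥ 11/(11+6) = 11/17.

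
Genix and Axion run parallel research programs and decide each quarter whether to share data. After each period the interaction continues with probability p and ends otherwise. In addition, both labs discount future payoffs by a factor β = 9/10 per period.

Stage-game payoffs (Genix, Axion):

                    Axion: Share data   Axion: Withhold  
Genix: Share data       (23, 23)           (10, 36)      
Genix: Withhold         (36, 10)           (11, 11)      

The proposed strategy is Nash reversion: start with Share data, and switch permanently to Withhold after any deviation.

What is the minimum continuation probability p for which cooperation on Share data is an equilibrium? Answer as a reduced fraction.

26/45

Expected continuation weight on next period's payoff is β·p = 9/10·p, which plays the role of the discount factor.
Cooperation requires 9/10·p ≥ (36−23)/(36−11) = 13/25, hence p ≥ 26/45.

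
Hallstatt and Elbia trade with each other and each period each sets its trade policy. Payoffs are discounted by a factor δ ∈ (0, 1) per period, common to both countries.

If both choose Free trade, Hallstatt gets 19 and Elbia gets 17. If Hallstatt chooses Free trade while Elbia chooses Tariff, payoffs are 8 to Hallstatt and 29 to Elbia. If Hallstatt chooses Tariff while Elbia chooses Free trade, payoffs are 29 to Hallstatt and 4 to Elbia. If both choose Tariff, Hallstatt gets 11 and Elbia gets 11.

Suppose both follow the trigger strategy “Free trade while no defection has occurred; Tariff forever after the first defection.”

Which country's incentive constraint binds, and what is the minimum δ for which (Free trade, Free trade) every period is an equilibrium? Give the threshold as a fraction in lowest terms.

Elbia; δ ≥ 2/3

Hallstatt's threshold: (29−19)/(29−11) = 5/9.
Elbia's threshold: (29−17)/(29−11) = 2/3.
5/9 < 2/3, so Elbia binds and δ* = 2/3.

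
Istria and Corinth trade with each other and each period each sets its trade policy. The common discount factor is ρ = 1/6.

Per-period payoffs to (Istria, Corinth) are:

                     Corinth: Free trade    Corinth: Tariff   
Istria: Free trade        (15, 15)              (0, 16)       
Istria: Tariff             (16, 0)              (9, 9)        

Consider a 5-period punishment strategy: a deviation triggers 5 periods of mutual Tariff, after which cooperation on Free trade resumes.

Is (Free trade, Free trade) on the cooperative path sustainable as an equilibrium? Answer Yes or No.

Comparing payoff streams over the 6 periods until play realigns: cooperate → 15(1+ρ+…+ρ^5); deviate → 16 + 9(ρ+…+ρ^5).
Cooperation is sustained iff (15−9)(ρ+…+ρ^5) ≥ 16−15.
ρ+…+ρ^5 = 1/6·(1−(1/6)^5)/(1−1/6) = 0.2000, and (16−15)/(15−9) = 0.1667.
0.2000 ≥ 0.1667, so cooperation is sustainable.

Yes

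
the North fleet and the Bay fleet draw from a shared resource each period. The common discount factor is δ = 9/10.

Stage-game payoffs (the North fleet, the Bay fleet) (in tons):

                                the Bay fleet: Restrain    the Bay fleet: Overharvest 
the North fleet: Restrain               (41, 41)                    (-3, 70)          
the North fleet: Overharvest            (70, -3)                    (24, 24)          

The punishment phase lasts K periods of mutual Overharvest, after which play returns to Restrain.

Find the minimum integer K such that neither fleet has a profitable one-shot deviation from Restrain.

IC: δ(1−δ^K)/(1−δ) ≥ (70−41)/(41−24) = 29/17.
With δ = 9/10: need 1 − δ^K ≥ 29/17·(1−9/10)/(9/10), i.e. δ^K ≤ 0.8105.
Since (9/10)^1 = 0.9000 and (9/10)^2 = 0.8100, the smallest such K is 2.

2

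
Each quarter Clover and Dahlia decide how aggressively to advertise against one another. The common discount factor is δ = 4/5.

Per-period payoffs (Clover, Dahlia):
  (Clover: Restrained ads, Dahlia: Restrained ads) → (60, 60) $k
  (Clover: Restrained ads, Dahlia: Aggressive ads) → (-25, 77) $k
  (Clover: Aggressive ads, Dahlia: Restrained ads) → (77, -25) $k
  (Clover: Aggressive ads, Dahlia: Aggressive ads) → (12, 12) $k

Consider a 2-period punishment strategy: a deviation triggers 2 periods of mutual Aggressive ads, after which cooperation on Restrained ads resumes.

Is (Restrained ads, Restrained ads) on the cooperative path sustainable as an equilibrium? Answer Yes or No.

Comparing payoff streams over the 3 periods until play realigns: cooperate → 60(1+δ+…+δ^2); deviate → 77 + 12(δ+…+δ^2).
Cooperation is sustained iff (60−12)(δ+…+δ^2) ≥ 77−60.
δ+…+δ^2 = 4/5·(1−(4/5)^2)/(1−4/5) = 1.4400, and (77−60)/(60−12) = 0.3542.
1.4400 ≥ 0.3542, so cooperation is sustainable.

Yes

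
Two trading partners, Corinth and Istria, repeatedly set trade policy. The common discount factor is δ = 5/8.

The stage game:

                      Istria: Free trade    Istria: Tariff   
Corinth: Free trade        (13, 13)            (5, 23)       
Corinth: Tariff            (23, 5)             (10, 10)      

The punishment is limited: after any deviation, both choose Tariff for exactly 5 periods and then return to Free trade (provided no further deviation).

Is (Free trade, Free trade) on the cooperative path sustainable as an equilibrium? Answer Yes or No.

A one-shot deviation gives 23 now, then 10 for 5 periods, then back to 13.
Gain from deviating: (23−13) today; loss: (13−10) in each of the next 5 periods.
No-deviation condition: (13−10)(δ+…+δ^5) ≥ 23−13, i.e. δ+…+δ^5 ≥ 10/3.
At δ = 5/8: δ+…+δ^5 = 1.5077 < 3.3333.
So cooperation is not sustainable.

No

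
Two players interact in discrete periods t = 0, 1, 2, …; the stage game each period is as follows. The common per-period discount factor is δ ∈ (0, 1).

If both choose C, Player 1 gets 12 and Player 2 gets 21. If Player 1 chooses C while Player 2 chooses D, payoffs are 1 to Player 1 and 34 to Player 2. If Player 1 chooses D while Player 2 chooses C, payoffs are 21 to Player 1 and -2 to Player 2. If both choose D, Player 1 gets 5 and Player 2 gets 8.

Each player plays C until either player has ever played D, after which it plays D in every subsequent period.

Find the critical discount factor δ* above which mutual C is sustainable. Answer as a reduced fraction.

9/16

Player 1's threshold: (21−12)/(21−5) = 9/16.
Player 2's threshold: (34−21)/(34−8) = 1/2.
9/16 > 1/2, so Player 1 binds and δ* = 9/16.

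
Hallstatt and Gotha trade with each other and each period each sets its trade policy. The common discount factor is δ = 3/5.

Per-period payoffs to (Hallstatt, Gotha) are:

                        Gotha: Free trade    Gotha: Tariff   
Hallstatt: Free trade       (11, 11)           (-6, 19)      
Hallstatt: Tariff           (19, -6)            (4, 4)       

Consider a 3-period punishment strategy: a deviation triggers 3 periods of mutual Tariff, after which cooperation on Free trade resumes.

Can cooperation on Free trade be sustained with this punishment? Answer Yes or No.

Comparing payoff streams over the 4 periods until play realigns: cooperate → 11(1+δ+…+δ^3); deviate → 19 + 4(δ+…+δ^3).
Cooperation is sustained iff (11−4)(δ+…+δ^3) ≥ 19−11.
δ+…+δ^3 = 3/5·(1−(3/5)^3)/(1−3/5) = 1.1760, and (19−11)/(11−4) = 1.1429.
1.1760 ≥ 1.1429, so cooperation is sustainable.

Yes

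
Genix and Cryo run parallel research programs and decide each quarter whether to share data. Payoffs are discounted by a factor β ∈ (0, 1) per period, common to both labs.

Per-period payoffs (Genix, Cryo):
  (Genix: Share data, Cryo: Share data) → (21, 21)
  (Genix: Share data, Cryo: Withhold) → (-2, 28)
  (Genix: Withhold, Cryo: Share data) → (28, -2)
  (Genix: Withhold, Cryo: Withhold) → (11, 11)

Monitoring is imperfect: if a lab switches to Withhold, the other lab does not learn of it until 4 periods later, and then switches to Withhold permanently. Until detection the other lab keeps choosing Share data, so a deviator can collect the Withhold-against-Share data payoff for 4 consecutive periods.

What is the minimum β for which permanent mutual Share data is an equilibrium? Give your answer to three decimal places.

0.801

Deviating for the 4 undetected periods gains 28−21 = 7 per period over cooperation, then loses 21−11 = 10 per period forever once punishment starts.
Gain: 7(1 + β + … + β^3); loss: 10·β^4/(1−β).
No profitable deviation ⇔ 7(1−β^4) ≤ 10·β^4, i.e. β^4 ≥ 7/(7+10) = 7/17.
Hence β ≥ (7/17)^(1/4) ≈ 0.801.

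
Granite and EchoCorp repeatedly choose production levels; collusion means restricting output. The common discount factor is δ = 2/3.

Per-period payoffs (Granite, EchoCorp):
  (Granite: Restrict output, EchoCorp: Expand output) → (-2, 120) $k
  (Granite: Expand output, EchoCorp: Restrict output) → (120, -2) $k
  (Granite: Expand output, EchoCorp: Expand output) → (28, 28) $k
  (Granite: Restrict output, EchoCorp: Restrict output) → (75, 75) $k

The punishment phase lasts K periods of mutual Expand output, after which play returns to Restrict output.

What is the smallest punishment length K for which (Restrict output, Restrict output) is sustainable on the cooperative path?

No profitable deviation requires (75−28)(δ+…+δ^K) ≥ 120−75, i.e. δ+…+δ^K ≥ 45/47 ≈ 0.9574.
With δ = 2/3, the partial sums are K=1: 0.6667, K=2: 1.1111.
K = 2 is the first length at which the sum reaches 0.9574.

2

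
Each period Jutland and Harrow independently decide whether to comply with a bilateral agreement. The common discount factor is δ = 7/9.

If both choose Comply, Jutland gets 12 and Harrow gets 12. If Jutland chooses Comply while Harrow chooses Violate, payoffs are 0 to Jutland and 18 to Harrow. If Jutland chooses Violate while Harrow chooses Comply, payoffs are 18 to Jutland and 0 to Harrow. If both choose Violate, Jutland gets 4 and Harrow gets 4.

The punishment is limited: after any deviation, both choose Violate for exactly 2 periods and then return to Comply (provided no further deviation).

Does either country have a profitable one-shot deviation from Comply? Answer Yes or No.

Comparing payoff streams over the 3 periods until play realigns: cooperate → 12(1+δ+…+δ^2); deviate → 18 + 4(δ+…+δ^2).
Cooperation is sustained iff (12−4)(δ+…+δ^2) ≥ 18−12.
δ+…+δ^2 = 7/9·(1−(7/9)^2)/(1−7/9) = 1.3827, and (18−12)/(12−4) = 0.7500.
1.3827 ≥ 0.7500, so cooperation is sustainable.

No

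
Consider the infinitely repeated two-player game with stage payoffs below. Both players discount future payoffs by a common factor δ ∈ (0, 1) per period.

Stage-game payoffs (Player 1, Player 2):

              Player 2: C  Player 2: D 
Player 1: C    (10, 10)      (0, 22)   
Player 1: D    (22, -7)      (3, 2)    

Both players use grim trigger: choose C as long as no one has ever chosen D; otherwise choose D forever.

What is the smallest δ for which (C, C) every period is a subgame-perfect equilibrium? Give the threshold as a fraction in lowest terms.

12/19

For Player 1: deviation gain 22−10 = 12, per-period punishment loss 10−3 = 7. IC gives δ ≥ 12/19.
For Player 2: gain 12, loss 8 per period, so δ ≥ 12/20 = 3/5.
The tighter constraint is Player 1's, so cooperation needs δ ≥ 12/19.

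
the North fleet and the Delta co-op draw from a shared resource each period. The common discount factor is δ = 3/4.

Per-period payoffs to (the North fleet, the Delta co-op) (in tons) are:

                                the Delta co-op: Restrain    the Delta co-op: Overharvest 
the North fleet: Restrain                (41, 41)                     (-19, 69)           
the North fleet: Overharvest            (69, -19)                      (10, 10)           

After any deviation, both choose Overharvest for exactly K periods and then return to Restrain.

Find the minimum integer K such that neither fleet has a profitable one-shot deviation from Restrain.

2

IC: δ(1−δ^K)/(1−δ) ≥ (69−41)/(41−10) = 28/31.
With δ = 3/4: need 1 − δ^K ≥ 28/31·(1−3/4)/(3/4), i.e. δ^K ≤ 0.6989.
Since (3/4)^1 = 0.7500 and (3/4)^2 = 0.5625, the smallest such K is 2.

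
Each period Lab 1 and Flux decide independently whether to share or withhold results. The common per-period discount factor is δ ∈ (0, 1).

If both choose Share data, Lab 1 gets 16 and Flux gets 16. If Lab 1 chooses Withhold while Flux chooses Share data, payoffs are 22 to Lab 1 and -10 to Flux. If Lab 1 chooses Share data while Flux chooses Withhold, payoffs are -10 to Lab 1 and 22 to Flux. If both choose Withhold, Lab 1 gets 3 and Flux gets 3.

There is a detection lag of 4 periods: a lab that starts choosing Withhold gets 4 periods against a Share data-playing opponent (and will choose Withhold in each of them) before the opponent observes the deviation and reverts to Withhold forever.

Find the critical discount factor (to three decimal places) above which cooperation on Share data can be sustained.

A deviator earns 22 for 4 periods, then 3 forever; cooperating earns 16 forever. Multiplying the IC by (1−δ):
16 ≥ 22(1−δ^4) + 3δ^4, so 19·δ^4 ≥ 6 and δ^4 ≥ 6/19.
δ ≥ (6/19)^(1/4) ≈ 0.750.

0.750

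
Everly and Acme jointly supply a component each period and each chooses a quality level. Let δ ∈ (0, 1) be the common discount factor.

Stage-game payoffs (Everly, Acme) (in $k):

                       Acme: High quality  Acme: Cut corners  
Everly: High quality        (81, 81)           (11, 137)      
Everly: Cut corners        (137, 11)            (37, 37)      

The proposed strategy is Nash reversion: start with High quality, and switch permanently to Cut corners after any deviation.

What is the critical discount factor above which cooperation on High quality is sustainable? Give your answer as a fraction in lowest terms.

14/25

81/(1−δ) ≥ 137 + 37δ/(1−δ)
81 ≥ 137 − 100δ
δ ≥ 56/100 = 14/25.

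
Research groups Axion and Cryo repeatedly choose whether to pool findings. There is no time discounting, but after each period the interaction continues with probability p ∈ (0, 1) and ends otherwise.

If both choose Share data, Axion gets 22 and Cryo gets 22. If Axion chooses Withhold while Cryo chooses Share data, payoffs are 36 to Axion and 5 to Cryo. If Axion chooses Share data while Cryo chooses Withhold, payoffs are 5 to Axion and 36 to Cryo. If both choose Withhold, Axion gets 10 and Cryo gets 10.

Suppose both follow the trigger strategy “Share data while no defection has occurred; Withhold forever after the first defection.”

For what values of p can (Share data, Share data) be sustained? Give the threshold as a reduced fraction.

Expected cooperation value is 22 + p·22 + p²·22 + … = 22/(1−p); deviation gives 36 + p·10/(1−p).
22 ≥ 36(1−p) + 10p ⇒ 26p ≥ 14 ⇒ p ≥ 14/26 = 7/13.

7/13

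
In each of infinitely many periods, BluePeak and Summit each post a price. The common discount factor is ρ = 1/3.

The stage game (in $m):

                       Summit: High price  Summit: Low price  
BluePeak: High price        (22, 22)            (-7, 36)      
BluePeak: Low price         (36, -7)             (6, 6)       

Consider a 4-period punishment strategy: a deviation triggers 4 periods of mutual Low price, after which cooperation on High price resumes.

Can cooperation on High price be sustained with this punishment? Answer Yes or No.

Comparing payoff streams over the 5 periods until play realigns: cooperate → 22(1+ρ+…+ρ^4); deviate → 36 + 6(ρ+…+ρ^4).
Cooperation is sustained iff (22−6)(ρ+…+ρ^4) ≥ 36−22.
ρ+…+ρ^4 = 1/3·(1−(1/3)^4)/(1−1/3) = 0.4938, and (36−22)/(22−6) = 0.8750.
0.4938 < 0.8750, so cooperation is not sustainable.

No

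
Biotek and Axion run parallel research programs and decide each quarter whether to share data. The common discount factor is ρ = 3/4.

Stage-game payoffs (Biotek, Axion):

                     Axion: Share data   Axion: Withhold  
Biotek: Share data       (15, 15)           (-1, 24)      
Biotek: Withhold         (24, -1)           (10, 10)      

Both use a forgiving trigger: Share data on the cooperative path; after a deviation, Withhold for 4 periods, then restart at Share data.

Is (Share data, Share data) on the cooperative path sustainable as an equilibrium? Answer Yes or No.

A one-shot deviation gives 24 now, then 10 for 4 periods, then back to 15.
Gain from deviating: (24−15) today; loss: (15−10) in each of the next 4 periods.
No-deviation condition: (15−10)(ρ+…+ρ^4) ≥ 24−15, i.e. ρ+…+ρ^4 ≥ 9/5.
At ρ = 3/4: ρ+…+ρ^4 = 2.0508 ≥ 1.8000.
So cooperation is sustainable.

Yes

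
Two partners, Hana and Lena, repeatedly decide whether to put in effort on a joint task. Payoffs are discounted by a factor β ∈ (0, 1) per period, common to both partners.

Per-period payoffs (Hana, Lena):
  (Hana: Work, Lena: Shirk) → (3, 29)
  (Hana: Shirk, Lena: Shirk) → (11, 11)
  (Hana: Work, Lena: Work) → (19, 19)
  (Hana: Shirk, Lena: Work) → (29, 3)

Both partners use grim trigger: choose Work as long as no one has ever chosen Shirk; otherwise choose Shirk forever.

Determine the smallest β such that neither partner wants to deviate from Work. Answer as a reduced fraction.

19/(1−β) ≥ 29 + 11β/(1−β)
19 ≥ 29 − 18β
β ≥ 10/18 = 5/9.

5/9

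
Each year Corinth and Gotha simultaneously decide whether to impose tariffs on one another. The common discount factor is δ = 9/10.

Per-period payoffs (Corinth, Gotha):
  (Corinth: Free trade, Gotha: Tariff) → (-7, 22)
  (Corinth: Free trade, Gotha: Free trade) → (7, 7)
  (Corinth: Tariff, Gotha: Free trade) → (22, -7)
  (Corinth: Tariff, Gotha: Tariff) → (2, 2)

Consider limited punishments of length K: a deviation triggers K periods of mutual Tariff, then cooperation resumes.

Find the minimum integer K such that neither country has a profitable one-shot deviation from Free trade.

4

Need Σ_{k=1}^{K} δ^k ≥ (22−7)/(7−2) = 3.0000 at δ = 9/10.
At K = 3 the sum is 2.4390 < 3.0000; at K = 4 it is 3.0951 ≥ 3.0000.
So the minimum punishment length is K = 4.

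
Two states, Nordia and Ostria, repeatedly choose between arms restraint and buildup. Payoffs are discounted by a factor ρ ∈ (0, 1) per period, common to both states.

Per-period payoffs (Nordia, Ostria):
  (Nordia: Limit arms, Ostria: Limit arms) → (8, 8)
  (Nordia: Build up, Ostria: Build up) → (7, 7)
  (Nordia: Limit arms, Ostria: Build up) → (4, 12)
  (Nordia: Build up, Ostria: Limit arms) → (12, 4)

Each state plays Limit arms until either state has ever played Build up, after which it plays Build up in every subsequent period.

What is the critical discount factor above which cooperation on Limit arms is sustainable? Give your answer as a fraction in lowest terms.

8/(1−ρ) ≥ 12 + 7ρ/(1−ρ)
8 ≥ 12 − 5ρ
ρ ≥ 4/5.

4/5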